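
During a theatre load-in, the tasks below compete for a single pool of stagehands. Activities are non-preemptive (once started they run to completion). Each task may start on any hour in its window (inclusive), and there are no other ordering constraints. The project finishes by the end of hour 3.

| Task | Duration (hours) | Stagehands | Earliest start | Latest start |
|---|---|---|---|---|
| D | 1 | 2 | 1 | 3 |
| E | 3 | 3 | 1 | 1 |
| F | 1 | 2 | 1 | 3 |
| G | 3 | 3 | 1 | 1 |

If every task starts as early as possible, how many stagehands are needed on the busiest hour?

10

Early-start schedule: D@1, E@1, F@1, G@1.
Load per hour: hour 1: 10, hour 2: 6, hour 3: 6.
Peak is 10.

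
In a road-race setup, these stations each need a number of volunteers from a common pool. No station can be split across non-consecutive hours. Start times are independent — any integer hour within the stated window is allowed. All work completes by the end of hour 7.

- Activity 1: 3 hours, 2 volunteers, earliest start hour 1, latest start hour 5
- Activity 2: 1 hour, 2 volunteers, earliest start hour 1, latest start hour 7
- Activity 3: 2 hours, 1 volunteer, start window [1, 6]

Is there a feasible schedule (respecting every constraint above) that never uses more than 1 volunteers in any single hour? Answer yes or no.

Total volunteer-hours = 10; over 7 hours the average is 10/7 > 1, so some hour must exceed 1.

no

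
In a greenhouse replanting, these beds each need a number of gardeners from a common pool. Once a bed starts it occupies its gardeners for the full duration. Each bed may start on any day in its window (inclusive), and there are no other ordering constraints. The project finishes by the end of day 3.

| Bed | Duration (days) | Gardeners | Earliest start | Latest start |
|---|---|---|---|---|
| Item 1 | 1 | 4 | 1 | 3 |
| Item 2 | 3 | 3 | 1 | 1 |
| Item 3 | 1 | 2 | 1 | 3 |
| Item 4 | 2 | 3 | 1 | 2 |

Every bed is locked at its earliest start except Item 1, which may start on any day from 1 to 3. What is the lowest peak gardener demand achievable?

Item 1@1: d1:12  d2:6  d3:3 → peak 12
Item 1@2: d1:8  d2:10  d3:3 → peak 10
Item 1@3: d1:8  d2:6  d3:7 → peak 8
Best is Item 1@3, peak 8.

8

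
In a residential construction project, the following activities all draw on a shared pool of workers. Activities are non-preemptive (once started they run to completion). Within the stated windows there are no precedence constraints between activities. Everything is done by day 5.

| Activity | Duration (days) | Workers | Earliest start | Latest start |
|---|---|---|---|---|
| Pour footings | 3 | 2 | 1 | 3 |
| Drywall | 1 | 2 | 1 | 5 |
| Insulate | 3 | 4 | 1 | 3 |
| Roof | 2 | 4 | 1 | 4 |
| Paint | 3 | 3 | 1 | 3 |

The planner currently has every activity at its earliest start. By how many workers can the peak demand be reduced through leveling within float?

Early-start peak: d1:15  d2:13  d3:9  d4:0  d5:0 ⇒ 15.
Leveled (Pour footings@1, Drywall@1, Insulate@1, Roof@4, Paint@2): d1:8  d2:9  d3:9  d4:7  d5:4 ⇒ 9.
Reduction 15 − 9 = 6.

6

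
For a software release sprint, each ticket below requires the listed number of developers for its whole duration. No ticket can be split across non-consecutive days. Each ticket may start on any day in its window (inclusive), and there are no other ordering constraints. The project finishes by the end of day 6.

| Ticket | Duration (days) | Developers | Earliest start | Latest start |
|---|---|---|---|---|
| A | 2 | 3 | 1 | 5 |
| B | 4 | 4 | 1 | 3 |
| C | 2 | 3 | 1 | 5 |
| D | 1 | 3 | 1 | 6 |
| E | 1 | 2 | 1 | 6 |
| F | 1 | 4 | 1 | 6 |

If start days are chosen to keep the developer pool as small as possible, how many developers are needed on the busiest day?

Early-start (A@1, B@1, C@1, D@1, E@1, F@1) gives peak 19: d1:19  d2:10  d3:4  d4:4  d5:0  d6:0.
Shift C→3, D→5, E→5, F→6.
Schedule A@1, B@1, C@3, D@5, E@5, F@6: d1:7  d2:7  d3:7  d4:7  d5:5  d6:4 — peak 7.
Total developer-days = 37 over 6 days ⇒ peak ≥ ⌈37/6⌉ = 7, so 7 is optimal.

7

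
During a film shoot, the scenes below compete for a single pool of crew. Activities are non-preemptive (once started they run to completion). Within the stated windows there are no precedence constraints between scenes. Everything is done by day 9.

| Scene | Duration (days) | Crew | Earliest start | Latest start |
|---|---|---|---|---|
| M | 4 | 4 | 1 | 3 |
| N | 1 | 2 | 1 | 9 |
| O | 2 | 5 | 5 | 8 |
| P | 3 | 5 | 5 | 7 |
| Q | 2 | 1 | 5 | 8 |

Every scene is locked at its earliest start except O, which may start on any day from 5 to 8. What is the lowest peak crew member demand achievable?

6

O@5: d1:6  d2:4  d3:4  d4:4  d5:11  d6:11  d7:5  d8:0  d9:0 → peak 11
O@6: d1:6  d2:4  d3:4  d4:4  d5:6  d6:11  d7:10  d8:0  d9:0 → peak 11
O@7: d1:6  d2:4  d3:4  d4:4  d5:6  d6:6  d7:10  d8:5  d9:0 → peak 10
O@8: d1:6  d2:4  d3:4  d4:4  d5:6  d6:6  d7:5  d8:5  d9:5 → peak 6
Best is O@8, peak 6.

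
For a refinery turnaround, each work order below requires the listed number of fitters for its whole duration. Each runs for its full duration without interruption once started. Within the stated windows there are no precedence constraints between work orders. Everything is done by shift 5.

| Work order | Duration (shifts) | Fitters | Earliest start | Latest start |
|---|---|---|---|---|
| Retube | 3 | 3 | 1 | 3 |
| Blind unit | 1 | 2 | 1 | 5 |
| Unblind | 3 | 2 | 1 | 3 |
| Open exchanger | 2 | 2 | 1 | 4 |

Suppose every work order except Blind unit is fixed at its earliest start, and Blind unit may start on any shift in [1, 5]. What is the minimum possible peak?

Blind unit@1: s1:9  s2:7  s3:5  s4:0  s5:0 → peak 9
Blind unit@2: s1:7  s2:9  s3:5  s4:0  s5:0 → peak 9
Blind unit@3: s1:7  s2:7  s3:7  s4:0  s5:0 → peak 7
Blind unit@4: s1:7  s2:7  s3:5  s4:2  s5:0 → peak 7
Blind unit@5: s1:7  s2:7  s3:5  s4:0  s5:2 → peak 7
Best is Blind unit@3, peak 7.

7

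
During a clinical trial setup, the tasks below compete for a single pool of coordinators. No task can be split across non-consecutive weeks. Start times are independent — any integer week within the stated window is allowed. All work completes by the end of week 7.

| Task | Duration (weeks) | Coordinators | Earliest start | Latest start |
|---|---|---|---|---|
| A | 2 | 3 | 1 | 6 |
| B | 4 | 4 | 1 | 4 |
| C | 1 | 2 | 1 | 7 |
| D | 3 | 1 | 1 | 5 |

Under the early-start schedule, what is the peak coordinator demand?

Early-start schedule: A@1, B@1, C@1, D@1.
Load per week: week 1: 10, week 2: 8, week 3: 5, week 4: 4, week 5: 0, week 6: 0, week 7: 0.
Peak is 10.

10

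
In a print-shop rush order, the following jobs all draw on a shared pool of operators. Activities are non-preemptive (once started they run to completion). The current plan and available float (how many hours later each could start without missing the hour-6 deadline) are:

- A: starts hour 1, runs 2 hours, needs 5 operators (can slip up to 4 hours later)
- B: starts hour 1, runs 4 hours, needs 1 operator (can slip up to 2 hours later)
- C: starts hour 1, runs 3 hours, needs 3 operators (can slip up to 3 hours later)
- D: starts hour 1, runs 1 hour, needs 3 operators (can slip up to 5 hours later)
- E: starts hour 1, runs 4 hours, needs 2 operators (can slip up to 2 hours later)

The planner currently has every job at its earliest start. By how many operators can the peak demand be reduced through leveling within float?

Early-start peak: h1:14  h2:11  h3:6  h4:3  h5:0  h6:0 ⇒ 14.
Leveled (A@1, B@1, C@3, D@6, E@3): h1:6  h2:6  h3:6  h4:6  h5:5  h6:5 ⇒ 6.
Reduction 14 − 6 = 8.

8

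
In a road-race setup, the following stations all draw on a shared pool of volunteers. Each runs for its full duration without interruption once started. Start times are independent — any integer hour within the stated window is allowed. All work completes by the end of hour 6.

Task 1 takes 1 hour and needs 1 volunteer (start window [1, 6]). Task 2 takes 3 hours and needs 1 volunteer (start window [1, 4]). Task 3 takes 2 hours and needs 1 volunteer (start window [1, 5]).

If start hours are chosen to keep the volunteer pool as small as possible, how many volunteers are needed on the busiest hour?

1

Early-start (Task 1@1, Task 2@1, Task 3@1) gives peak 3: h1:3  h2:2  h3:1  h4:0  h5:0  h6:0.
Shift Task 2→2, Task 3→5.
Schedule Task 1@1, Task 2@2, Task 3@5: h1:1  h2:1  h3:1  h4:1  h5:1  h6:1 — peak 1.
Total volunteer-hours = 6 over 6 hours ⇒ peak ≥ ⌈6/6⌉ = 1, so 1 is optimal.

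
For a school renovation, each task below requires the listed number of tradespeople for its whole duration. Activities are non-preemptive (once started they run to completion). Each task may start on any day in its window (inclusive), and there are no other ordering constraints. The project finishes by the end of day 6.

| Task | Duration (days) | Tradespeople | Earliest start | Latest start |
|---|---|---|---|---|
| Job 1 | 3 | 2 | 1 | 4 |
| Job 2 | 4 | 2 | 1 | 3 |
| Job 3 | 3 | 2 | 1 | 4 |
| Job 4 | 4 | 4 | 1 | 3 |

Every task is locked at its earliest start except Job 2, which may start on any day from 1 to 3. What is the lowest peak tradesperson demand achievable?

10

Job 2@1: d1:10  d2:10  d3:10  d4:6  d5:0  d6:0 → peak 10
Job 2@2: d1:8  d2:10  d3:10  d4:6  d5:2  d6:0 → peak 10
Job 2@3: d1:8  d2:8  d3:10  d4:6  d5:2  d6:2 → peak 10
Best is Job 2@1, peak 10.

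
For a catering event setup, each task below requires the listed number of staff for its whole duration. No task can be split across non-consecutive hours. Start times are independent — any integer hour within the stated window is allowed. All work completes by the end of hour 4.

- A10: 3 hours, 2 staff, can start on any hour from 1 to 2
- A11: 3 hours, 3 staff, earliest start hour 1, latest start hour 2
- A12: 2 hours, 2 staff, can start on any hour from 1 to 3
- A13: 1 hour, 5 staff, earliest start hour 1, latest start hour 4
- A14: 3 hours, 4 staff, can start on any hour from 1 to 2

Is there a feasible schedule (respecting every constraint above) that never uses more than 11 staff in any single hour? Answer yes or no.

yes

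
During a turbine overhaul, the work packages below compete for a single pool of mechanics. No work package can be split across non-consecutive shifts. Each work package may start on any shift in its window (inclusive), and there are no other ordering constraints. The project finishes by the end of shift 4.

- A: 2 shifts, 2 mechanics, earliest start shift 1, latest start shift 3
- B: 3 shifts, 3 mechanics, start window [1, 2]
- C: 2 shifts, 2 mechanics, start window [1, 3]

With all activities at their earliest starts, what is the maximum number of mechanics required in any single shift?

Early-start schedule: A@1, B@1, C@1.
Load per shift: shift 1: 7, shift 2: 7, shift 3: 3, shift 4: 0.
Peak is 7.

7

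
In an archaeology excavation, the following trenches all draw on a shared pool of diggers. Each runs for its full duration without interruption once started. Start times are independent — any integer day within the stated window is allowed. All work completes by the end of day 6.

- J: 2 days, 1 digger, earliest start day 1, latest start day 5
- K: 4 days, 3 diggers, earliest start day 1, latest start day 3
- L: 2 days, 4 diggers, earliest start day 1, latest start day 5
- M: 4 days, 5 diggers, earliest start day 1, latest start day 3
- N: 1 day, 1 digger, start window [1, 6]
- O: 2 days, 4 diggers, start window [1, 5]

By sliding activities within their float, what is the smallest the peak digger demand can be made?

Early-start (J@1, K@1, L@1, M@1, N@1, O@1) gives peak 18: d1:18  d2:17  d3:8  d4:8  d5:0  d6:0.
Shift M→3, O→5.
Schedule J@1, K@1, L@1, M@3, N@1, O@5: d1:9  d2:8  d3:8  d4:8  d5:9  d6:9 — peak 9.
Total digger-days = 51 over 6 days ⇒ peak ≥ ⌈51/6⌉ = 9, so 9 is optimal.

9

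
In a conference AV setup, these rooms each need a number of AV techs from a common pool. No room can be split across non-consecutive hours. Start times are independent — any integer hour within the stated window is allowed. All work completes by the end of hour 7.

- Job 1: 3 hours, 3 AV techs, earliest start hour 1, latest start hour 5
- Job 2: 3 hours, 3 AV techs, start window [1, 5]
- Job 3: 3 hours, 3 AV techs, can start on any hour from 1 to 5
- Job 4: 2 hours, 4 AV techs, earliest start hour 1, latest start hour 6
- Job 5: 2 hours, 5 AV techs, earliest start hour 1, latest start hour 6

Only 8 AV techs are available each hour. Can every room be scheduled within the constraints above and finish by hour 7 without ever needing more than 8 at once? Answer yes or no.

Schedule Job 1@1, Job 2@1, Job 3@4, Job 4@4, Job 5@6: h1:6  h2:6  h3:6  h4:7  h5:7  h6:8  h7:5 — peak 8 ≤ 8.

yes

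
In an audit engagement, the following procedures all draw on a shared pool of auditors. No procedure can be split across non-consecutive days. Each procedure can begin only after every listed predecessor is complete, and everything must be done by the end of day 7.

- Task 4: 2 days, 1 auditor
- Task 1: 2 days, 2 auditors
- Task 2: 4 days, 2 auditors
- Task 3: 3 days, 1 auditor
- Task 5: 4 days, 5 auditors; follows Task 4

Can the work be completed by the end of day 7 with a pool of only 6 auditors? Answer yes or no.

The minimum achievable peak is 7; 6 < 7, so no feasible schedule stays within the cap.

no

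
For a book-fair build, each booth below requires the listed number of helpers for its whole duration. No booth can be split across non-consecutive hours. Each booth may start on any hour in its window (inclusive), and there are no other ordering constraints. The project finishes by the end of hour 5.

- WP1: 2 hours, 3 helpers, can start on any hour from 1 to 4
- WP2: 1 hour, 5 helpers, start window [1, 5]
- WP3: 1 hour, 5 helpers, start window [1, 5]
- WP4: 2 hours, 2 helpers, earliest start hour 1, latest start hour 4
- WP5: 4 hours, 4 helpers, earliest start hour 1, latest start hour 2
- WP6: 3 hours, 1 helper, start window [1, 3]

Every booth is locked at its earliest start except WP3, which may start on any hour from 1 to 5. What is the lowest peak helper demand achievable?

15

WP3@1: h1:20  h2:10  h3:5  h4:4  h5:0 → peak 20
WP3@2: h1:15  h2:15  h3:5  h4:4  h5:0 → peak 15
WP3@3: h1:15  h2:10  h3:10  h4:4  h5:0 → peak 15
WP3@4: h1:15  h2:10  h3:5  h4:9  h5:0 → peak 15
WP3@5: h1:15  h2:10  h3:5  h4:4  h5:5 → peak 15
Best is WP3@2, peak 15.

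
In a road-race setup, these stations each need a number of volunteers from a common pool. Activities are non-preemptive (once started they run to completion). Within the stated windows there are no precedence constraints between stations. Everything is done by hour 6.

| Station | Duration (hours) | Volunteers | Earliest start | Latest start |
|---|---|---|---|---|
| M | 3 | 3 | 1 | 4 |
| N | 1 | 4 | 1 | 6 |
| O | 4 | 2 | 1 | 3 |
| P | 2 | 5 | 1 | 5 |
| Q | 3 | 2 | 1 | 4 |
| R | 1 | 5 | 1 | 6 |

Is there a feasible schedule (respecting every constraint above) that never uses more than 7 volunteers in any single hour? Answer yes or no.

no

The minimum achievable peak is 8; 7 < 8, so no feasible schedule stays within the cap.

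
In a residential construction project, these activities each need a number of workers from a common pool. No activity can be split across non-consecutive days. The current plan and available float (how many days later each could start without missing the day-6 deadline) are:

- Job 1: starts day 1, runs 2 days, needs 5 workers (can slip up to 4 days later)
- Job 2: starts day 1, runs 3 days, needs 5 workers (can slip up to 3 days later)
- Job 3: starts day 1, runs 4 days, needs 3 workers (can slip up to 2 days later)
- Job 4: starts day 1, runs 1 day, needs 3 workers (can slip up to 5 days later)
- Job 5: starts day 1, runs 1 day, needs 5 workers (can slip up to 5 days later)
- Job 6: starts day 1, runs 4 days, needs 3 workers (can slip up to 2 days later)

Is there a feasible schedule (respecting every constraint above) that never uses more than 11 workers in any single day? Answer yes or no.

Schedule Job 1@1, Job 2@1, Job 3@3, Job 4@4, Job 5@5, Job 6@3: d1:10  d2:10  d3:11  d4:9  d5:11  d6:6 — peak 11 ≤ 11.

yes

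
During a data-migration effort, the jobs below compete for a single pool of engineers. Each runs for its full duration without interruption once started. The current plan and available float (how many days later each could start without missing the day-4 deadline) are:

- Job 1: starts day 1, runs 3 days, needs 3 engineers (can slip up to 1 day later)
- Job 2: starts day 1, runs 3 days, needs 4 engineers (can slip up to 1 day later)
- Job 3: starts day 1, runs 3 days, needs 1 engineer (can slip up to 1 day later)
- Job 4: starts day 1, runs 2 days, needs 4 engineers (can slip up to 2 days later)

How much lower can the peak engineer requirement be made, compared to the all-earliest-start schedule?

0

Early-start peak: d1:12  d2:12  d3:8  d4:0 ⇒ 12.
Leveled (Job 1@1, Job 2@1, Job 3@1, Job 4@1): d1:12  d2:12  d3:8  d4:0 ⇒ 12.
Reduction 12 − 12 = 0.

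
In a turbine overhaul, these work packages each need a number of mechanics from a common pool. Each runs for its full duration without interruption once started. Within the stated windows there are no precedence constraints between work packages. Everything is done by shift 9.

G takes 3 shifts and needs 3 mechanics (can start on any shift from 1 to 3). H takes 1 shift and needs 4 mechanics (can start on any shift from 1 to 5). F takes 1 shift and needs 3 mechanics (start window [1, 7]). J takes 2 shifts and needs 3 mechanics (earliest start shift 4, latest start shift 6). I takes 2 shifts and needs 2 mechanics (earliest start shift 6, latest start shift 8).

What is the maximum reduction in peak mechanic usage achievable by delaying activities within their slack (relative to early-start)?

Early-start peak: s1:10  s2:3  s3:3  s4:3  s5:3  s6:2  s7:2  s8:0  s9:0 ⇒ 10.
Leveled (G@1, H@4, F@5, J@6, I@8): s1:3  s2:3  s3:3  s4:4  s5:3  s6:3  s7:3  s8:2  s9:2 ⇒ 4.
Reduction 10 − 4 = 6.

6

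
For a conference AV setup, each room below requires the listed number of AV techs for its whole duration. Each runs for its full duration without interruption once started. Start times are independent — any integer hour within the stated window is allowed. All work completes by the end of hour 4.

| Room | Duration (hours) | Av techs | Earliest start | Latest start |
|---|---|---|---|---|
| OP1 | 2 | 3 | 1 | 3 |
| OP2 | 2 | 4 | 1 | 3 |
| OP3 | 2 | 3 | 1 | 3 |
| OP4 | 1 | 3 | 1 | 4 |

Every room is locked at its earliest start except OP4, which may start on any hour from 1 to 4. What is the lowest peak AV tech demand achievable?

OP4@1: h1:13  h2:10  h3:0  h4:0 → peak 13
OP4@2: h1:10  h2:13  h3:0  h4:0 → peak 13
OP4@3: h1:10  h2:10  h3:3  h4:0 → peak 10
OP4@4: h1:10  h2:10  h3:0  h4:3 → peak 10
Best is OP4@3, peak 10.

10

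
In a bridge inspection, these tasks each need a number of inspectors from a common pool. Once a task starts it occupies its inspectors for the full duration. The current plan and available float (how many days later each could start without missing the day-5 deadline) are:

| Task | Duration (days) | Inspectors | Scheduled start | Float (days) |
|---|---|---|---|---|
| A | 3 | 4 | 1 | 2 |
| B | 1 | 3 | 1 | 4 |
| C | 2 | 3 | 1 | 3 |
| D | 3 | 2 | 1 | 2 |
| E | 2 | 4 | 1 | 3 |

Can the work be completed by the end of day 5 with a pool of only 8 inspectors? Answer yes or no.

Schedule A@1, B@4, C@4, D@3, E@1: d1:8  d2:8  d3:6  d4:8  d5:5 — peak 8 ≤ 8.

yes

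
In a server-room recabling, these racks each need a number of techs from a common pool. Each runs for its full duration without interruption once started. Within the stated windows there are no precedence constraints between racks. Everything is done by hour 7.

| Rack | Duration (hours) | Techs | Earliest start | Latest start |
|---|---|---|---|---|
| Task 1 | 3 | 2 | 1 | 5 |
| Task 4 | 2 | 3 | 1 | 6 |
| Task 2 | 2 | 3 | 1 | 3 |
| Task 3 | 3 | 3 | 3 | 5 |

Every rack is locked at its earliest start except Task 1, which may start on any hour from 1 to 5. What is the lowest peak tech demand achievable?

6

Task 1@1: h1:8  h2:8  h3:5  h4:3  h5:3  h6:0  h7:0 → peak 8
Task 1@2: h1:6  h2:8  h3:5  h4:5  h5:3  h6:0  h7:0 → peak 8
Task 1@3: h1:6  h2:6  h3:5  h4:5  h5:5  h6:0  h7:0 → peak 6
Task 1@4: h1:6  h2:6  h3:3  h4:5  h5:5  h6:2  h7:0 → peak 6
Task 1@5: h1:6  h2:6  h3:3  h4:3  h5:5  h6:2  h7:2 → peak 6
Best is Task 1@3, peak 6.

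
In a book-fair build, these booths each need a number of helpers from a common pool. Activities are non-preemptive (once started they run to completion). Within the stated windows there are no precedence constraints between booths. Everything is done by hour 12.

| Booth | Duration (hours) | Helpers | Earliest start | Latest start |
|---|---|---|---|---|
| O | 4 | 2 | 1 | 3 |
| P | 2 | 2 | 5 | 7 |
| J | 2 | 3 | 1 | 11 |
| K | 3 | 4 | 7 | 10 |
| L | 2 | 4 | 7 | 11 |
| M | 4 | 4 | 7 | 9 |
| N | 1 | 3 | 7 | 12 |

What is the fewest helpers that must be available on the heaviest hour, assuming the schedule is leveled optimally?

8

Early-start (O@1, P@5, J@1, K@7, L@7, M@7, N@7) gives peak 15: h1:5  h2:5  h3:2  h4:2  h5:2  h6:2  h7:15  h8:12  h9:8  h10:4  h11:0  h12:0.
Shift M→9, N→10.
Schedule O@1, P@5, J@1, K@7, L@7, M@9, N@10: h1:5  h2:5  h3:2  h4:2  h5:2  h6:2  h7:8  h8:8  h9:8  h10:7  h11:4  h12:4 — peak 8.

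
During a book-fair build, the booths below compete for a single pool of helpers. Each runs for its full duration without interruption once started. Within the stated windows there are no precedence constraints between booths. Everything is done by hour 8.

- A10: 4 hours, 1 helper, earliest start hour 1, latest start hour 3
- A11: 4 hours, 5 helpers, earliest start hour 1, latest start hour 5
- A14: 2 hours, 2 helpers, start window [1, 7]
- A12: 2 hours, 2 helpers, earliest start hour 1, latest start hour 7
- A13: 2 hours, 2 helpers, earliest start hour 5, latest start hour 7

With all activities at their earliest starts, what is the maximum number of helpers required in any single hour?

10

Early-start schedule: A10@1, A11@1, A14@1, A12@1, A13@5.
Load per hour: hour 1: 10, hour 2: 10, hour 3: 6, hour 4: 6, hour 5: 2, hour 6: 2, hour 7: 0, hour 8: 0.
Peak is 10.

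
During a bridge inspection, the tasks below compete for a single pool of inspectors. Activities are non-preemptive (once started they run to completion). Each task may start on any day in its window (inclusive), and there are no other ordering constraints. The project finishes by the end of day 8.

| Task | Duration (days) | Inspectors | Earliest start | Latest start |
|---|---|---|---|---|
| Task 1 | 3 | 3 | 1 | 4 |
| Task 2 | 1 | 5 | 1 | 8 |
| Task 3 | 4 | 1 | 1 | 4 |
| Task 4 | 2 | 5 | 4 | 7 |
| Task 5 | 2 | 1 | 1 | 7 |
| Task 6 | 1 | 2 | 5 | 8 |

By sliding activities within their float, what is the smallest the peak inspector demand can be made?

5

Early-start (Task 1@1, Task 2@1, Task 3@1, Task 4@4, Task 5@1, Task 6@5) gives peak 10: d1:10  d2:5  d3:4  d4:6  d5:7  d6:0  d7:0  d8:0.
Shift Task 2→5, Task 4→6, Task 6→8.
Schedule Task 1@1, Task 2@5, Task 3@1, Task 4@6, Task 5@1, Task 6@8: d1:5  d2:5  d3:4  d4:1  d5:5  d6:5  d7:5  d8:2 — peak 5.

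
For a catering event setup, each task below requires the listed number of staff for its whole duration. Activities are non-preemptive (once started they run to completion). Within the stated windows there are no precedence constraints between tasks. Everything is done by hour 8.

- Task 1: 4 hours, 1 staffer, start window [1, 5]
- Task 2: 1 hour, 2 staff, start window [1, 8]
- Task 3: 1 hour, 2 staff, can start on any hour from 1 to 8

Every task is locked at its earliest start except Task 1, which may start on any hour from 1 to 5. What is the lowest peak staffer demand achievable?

4

Task 1@1: h1:5  h2:1  h3:1  h4:1  h5:0  h6:0  h7:0  h8:0 → peak 5
Task 1@2: h1:4  h2:1  h3:1  h4:1  h5:1  h6:0  h7:0  h8:0 → peak 4
Task 1@3: h1:4  h2:0  h3:1  h4:1  h5:1  h6:1  h7:0  h8:0 → peak 4
Task 1@4: h1:4  h2:0  h3:0  h4:1  h5:1  h6:1  h7:1  h8:0 → peak 4
Task 1@5: h1:4  h2:0  h3:0  h4:0  h5:1  h6:1  h7:1  h8:1 → peak 4
Best is Task 1@2, peak 4.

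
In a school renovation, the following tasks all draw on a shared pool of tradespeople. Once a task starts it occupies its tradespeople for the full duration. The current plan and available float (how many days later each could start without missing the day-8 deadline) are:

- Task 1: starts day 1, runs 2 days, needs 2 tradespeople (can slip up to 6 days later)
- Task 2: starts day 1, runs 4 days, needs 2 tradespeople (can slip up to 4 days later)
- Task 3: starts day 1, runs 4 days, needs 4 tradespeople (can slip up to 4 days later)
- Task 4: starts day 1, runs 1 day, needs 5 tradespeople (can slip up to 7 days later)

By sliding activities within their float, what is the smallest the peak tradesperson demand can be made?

Early-start (Task 1@1, Task 2@1, Task 3@1, Task 4@1) gives peak 13: d1:13  d2:8  d3:6  d4:6  d5:0  d6:0  d7:0  d8:0.
Shift Task 3→3, Task 4→7.
Schedule Task 1@1, Task 2@1, Task 3@3, Task 4@7: d1:4  d2:4  d3:6  d4:6  d5:4  d6:4  d7:5  d8:0 — peak 6.

6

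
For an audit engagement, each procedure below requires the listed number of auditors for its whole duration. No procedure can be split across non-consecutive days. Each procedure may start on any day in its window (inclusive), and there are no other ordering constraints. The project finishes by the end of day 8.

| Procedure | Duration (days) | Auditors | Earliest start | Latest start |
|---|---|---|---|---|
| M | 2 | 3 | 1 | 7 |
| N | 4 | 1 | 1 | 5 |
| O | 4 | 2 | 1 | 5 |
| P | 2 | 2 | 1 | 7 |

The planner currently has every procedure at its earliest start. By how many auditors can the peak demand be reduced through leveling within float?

Early-start peak: d1:8  d2:8  d3:3  d4:3  d5:0  d6:0  d7:0  d8:0 ⇒ 8.
Leveled (M@1, N@3, O@3, P@7): d1:3  d2:3  d3:3  d4:3  d5:3  d6:3  d7:2  d8:2 ⇒ 3.
Reduction 8 − 3 = 5.

5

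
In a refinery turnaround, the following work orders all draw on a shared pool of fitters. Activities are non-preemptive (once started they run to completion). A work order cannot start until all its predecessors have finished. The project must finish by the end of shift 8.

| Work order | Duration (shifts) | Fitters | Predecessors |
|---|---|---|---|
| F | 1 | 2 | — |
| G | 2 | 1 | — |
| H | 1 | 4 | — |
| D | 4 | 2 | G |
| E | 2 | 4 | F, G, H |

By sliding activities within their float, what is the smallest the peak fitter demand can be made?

Early-start (F@1, G@1, H@1, D@3, E@3) gives peak 7: s1:7  s2:1  s3:6  s4:6  s5:2  s6:2  s7:0  s8:0.
Shift H→2, E→7.
Schedule F@1, G@1, H@2, D@3, E@7: s1:3  s2:5  s3:2  s4:2  s5:2  s6:2  s7:4  s8:4 — peak 5.

5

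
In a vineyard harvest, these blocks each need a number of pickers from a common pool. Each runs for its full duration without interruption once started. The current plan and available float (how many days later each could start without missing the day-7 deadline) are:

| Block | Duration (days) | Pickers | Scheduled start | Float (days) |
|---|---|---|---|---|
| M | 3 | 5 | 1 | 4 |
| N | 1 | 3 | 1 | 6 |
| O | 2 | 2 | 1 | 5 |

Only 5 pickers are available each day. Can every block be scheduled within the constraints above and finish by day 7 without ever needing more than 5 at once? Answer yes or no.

Schedule M@1, N@4, O@4: d1:5  d2:5  d3:5  d4:5  d5:2  d6:0  d7:0 — peak 5 ≤ 5.

yes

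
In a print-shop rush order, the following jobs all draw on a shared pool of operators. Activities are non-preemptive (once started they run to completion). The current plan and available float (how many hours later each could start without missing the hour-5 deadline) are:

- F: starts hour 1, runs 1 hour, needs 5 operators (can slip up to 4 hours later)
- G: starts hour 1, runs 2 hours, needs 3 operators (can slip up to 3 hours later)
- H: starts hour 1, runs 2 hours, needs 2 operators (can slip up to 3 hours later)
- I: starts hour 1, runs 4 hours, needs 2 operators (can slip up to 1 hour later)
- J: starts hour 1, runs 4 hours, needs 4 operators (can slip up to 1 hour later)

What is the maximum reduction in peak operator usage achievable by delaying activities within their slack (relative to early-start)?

7

Early-start peak: h1:16  h2:11  h3:6  h4:6  h5:0 ⇒ 16.
Leveled (F@1, G@1, H@3, I@2, J@2): h1:8  h2:9  h3:8  h4:8  h5:6 ⇒ 9.
Reduction 16 − 9 = 7.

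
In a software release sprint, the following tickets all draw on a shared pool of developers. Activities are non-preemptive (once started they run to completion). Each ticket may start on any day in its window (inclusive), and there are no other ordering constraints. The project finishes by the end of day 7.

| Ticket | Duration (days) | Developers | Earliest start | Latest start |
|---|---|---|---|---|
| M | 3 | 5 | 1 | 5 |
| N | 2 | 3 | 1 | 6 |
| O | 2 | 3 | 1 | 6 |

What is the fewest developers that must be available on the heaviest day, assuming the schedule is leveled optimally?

Early-start (M@1, N@1, O@1) gives peak 11: d1:11  d2:11  d3:5  d4:0  d5:0  d6:0  d7:0.
Shift N→4, O→6.
Schedule M@1, N@4, O@6: d1:5  d2:5  d3:5  d4:3  d5:3  d6:3  d7:3 — peak 5.

5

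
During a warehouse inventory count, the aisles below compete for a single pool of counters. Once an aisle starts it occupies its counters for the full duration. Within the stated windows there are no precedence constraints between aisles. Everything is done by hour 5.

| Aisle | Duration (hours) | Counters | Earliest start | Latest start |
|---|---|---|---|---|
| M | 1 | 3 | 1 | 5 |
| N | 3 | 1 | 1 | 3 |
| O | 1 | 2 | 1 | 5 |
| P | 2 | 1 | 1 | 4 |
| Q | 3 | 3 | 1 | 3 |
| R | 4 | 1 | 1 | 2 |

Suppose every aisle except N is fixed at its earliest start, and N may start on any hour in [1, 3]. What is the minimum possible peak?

N@1: h1:11  h2:6  h3:5  h4:1  h5:0 → peak 11
N@2: h1:10  h2:6  h3:5  h4:2  h5:0 → peak 10
N@3: h1:10  h2:5  h3:5  h4:2  h5:1 → peak 10
Best is N@2, peak 10.

10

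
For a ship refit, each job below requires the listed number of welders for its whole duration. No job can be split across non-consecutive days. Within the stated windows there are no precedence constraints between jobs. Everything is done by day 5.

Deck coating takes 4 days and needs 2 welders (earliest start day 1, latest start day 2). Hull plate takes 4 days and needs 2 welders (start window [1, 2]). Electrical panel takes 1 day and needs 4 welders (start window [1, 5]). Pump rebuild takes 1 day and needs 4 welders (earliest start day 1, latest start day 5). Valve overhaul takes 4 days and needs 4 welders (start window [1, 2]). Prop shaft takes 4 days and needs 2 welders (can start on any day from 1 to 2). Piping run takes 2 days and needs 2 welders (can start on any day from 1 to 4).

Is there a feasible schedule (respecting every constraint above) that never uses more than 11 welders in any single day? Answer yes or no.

no

The minimum achievable peak is 12; 11 < 12, so no feasible schedule stays within the cap.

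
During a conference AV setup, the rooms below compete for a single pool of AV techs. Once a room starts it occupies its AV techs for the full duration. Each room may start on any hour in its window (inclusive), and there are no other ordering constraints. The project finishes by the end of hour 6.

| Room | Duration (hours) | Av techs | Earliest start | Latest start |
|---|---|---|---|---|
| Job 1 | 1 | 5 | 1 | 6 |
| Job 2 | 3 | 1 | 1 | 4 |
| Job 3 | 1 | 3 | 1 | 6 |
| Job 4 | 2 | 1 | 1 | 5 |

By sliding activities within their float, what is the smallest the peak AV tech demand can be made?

Early-start (Job 1@1, Job 2@1, Job 3@1, Job 4@1) gives peak 10: h1:10  h2:2  h3:1  h4:0  h5:0  h6:0.
Shift Job 2→2, Job 3→2, Job 4→2.
Schedule Job 1@1, Job 2@2, Job 3@2, Job 4@2: h1:5  h2:5  h3:2  h4:1  h5:0  h6:0 — peak 5.

5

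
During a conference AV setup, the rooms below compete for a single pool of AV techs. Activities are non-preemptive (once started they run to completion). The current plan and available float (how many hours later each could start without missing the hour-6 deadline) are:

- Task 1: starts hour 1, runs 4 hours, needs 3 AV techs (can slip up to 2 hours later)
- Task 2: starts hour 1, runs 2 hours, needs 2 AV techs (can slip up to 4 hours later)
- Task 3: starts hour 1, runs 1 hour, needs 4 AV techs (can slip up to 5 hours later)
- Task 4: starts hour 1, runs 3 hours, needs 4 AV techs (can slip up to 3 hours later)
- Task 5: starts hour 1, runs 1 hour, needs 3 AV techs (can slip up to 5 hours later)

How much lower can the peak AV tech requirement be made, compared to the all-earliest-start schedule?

9

Early-start peak: h1:16  h2:9  h3:7  h4:3  h5:0  h6:0 ⇒ 16.
Leveled (Task 1@1, Task 2@1, Task 3@3, Task 4@4, Task 5@5): h1:5  h2:5  h3:7  h4:7  h5:7  h6:4 ⇒ 7.
Reduction 16 − 7 = 9.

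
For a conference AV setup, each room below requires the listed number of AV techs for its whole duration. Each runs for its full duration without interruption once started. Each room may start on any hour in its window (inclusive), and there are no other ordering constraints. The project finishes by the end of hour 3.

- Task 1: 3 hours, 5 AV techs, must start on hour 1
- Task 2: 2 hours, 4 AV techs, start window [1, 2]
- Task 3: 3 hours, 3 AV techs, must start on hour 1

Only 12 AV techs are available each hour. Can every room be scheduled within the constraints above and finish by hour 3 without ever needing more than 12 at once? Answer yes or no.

yes

Schedule Task 1@1, Task 2@1, Task 3@1: h1:12  h2:12  h3:8 — peak 12 ≤ 12.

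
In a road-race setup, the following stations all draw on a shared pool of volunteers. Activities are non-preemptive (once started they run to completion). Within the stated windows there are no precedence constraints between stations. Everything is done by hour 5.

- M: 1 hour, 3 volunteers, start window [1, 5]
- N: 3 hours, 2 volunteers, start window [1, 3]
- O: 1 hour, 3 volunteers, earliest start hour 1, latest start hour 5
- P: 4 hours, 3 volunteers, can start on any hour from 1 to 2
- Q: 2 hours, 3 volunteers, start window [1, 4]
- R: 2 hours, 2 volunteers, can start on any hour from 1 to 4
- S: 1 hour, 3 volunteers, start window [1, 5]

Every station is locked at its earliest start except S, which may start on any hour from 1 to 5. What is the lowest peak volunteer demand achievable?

16

S@1: h1:19  h2:10  h3:5  h4:3  h5:0 → peak 19
S@2: h1:16  h2:13  h3:5  h4:3  h5:0 → peak 16
S@3: h1:16  h2:10  h3:8  h4:3  h5:0 → peak 16
S@4: h1:16  h2:10  h3:5  h4:6  h5:0 → peak 16
S@5: h1:16  h2:10  h3:5  h4:3  h5:3 → peak 16
Best is S@2, peak 16.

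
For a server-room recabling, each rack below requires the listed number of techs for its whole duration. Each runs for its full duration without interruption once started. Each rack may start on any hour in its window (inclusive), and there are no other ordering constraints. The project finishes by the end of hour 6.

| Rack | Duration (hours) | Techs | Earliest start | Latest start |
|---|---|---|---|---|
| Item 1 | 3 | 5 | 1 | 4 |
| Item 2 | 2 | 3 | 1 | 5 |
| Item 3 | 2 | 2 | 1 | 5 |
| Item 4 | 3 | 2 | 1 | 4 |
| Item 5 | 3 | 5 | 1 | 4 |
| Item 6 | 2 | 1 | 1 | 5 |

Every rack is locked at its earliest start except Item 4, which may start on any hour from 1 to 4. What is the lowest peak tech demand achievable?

16

Item 4@1: h1:18  h2:18  h3:12  h4:0  h5:0  h6:0 → peak 18
Item 4@2: h1:16  h2:18  h3:12  h4:2  h5:0  h6:0 → peak 18
Item 4@3: h1:16  h2:16  h3:12  h4:2  h5:2  h6:0 → peak 16
Item 4@4: h1:16  h2:16  h3:10  h4:2  h5:2  h6:2 → peak 16
Best is Item 4@3, peak 16.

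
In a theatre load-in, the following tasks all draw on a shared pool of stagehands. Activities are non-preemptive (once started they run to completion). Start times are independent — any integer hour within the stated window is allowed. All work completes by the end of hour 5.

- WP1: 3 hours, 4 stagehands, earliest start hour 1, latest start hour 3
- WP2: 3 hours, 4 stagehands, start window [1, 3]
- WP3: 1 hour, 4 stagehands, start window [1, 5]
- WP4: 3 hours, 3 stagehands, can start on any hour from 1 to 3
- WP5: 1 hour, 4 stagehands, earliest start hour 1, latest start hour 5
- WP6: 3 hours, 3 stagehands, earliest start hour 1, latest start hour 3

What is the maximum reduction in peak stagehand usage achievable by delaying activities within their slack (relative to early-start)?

Early-start peak: h1:22  h2:14  h3:14  h4:0  h5:0 ⇒ 22.
Leveled (WP1@1, WP2@1, WP3@1, WP4@2, WP5@4, WP6@2): h1:12  h2:14  h3:14  h4:10  h5:0 ⇒ 14.
Reduction 22 − 14 = 8.

8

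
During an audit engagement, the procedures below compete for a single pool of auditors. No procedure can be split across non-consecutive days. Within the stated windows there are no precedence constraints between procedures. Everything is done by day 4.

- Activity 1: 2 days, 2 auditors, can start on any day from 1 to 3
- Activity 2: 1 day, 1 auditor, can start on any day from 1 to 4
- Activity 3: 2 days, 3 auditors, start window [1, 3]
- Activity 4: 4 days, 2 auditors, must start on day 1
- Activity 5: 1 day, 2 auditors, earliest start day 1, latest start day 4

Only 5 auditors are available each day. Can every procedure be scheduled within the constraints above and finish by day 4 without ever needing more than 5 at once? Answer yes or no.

no

Total auditor-days = 21; over 4 days the average is 21/4 > 5, so some day must exceed 5.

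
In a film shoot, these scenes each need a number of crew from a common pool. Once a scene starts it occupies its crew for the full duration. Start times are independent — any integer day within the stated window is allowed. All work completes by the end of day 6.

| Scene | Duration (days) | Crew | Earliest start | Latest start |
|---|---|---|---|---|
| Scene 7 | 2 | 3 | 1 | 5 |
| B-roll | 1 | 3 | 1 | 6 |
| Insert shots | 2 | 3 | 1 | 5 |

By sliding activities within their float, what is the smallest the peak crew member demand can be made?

Early-start (Scene 7@1, B-roll@1, Insert shots@1) gives peak 9: d1:9  d2:6  d3:0  d4:0  d5:0  d6:0.
Shift B-roll→3, Insert shots→4.
Schedule Scene 7@1, B-roll@3, Insert shots@4: d1:3  d2:3  d3:3  d4:3  d5:3  d6:0 — peak 3.
Total crew member-days = 15 over 6 days ⇒ peak ≥ ⌈15/6⌉ = 3, so 3 is optimal.

3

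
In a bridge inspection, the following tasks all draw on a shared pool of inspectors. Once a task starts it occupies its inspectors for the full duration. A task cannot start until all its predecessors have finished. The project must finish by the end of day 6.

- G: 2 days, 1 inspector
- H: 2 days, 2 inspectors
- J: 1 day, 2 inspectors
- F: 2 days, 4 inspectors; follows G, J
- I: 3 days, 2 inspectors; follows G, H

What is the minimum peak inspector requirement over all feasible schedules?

6

Schedule G@1, H@1, J@1, F@3, I@3: d1:5  d2:3  d3:6  d4:6  d5:2  d6:0 — peak 6.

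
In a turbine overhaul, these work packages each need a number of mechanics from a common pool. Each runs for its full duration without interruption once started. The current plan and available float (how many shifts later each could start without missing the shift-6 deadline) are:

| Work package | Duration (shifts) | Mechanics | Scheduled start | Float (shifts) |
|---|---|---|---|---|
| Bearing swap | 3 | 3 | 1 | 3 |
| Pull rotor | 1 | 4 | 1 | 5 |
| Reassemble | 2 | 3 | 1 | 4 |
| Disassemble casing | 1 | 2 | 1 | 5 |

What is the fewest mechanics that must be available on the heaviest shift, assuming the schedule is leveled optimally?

5

Early-start (Bearing swap@1, Pull rotor@1, Reassemble@1, Disassemble casing@1) gives peak 12: s1:12  s2:6  s3:3  s4:0  s5:0  s6:0.
Shift Pull rotor→4, Reassemble→5.
Schedule Bearing swap@1, Pull rotor@4, Reassemble@5, Disassemble casing@1: s1:5  s2:3  s3:3  s4:4  s5:3  s6:3 — peak 5.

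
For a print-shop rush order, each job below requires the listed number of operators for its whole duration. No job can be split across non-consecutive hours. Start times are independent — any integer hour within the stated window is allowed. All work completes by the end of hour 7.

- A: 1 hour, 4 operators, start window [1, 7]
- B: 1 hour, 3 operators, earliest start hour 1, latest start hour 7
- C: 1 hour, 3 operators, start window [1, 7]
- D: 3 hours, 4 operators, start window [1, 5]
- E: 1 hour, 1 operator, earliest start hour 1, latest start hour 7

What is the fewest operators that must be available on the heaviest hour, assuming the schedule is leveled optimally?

4

Early-start (A@1, B@1, C@1, D@1, E@1) gives peak 15: h1:15  h2:4  h3:4  h4:0  h5:0  h6:0  h7:0.
Shift B→2, C→3, D→4, E→2.
Schedule A@1, B@2, C@3, D@4, E@2: h1:4  h2:4  h3:3  h4:4  h5:4  h6:4  h7:0 — peak 4.
Total operator-hours = 23 over 7 hours ⇒ peak ≥ ⌈23/7⌉ = 4, so 4 is optimal.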